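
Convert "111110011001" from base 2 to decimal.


Input: "111110011001" in base 2
Positional expansion:
  Digit '1' (value 1) x 2^11 = 2048
  Digit '1' (value 1) x 2^10 = 1024
  Digit '1' (value 1) x 2^9 = 512
  Digit '1' (value 1) x 2^8 = 256
  Digit '1' (value 1) x 2^7 = 128
  Digit '0' (value 0) x 2^6 = 0
  Digit '0' (value 0) x 2^5 = 0
  Digit '1' (value 1) x 2^4 = 16
  Digit '1' (value 1) x 2^3 = 8
  Digit '0' (value 0) x 2^2 = 0
  Digit '0' (value 0) x 2^1 = 0
  Digit '1' (value 1) x 2^0 = 1
Sum = 3993

3993


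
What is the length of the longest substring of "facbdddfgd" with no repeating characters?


Input: "facbdddfgd"
Sliding window (track last position of each char):
  Position 0 ('f'): window [0,0] length 1 -- new best
  Position 1 ('a'): window [0,1] length 2 -- new best
  Position 2 ('c'): window [0,2] length 3 -- new best
  Position 3 ('b'): window [0,3] length 4 -- new best
  Position 4 ('d'): window [0,4] length 5 -- new best
  Position 5 ('d'): repeat (last at 4), move window start to 5
  Position 5 ('d'): window [5,5] length 1
  Position 6 ('d'): repeat (last at 5), move window start to 6
  Position 6 ('d'): window [6,6] length 1
  Position 7 ('f'): window [6,7] length 2
  Position 8 ('g'): window [6,8] length 3
  Position 9 ('d'): repeat (last at 6), move window start to 7
  Position 9 ('d'): window [7,9] length 3
Longest substring with no repeats: "facbd" with length 5

5


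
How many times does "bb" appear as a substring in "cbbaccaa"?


Searching for "bb" in "cbbaccaa"
Scanning each position:
  Position 0: "cb" => no
  Position 1: "bb" => MATCH
  Position 2: "ba" => no
  Position 3: "ac" => no
  Position 4: "cc" => no
  Position 5: "ca" => no
  Position 6: "aa" => no
Total occurrences: 1

1


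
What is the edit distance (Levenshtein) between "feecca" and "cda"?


Computing edit distance: "feecca" -> "cda"
DP table:
           c    d    a
      0    1    2    3
  f   1    1    2    3
  e   2    2    2    3
  e   3    3    3    3
  c   4    3    4    4
  c   5    4    4    5
  a   6    5    5    4
Edit distance = dp[6][3] = 4

4


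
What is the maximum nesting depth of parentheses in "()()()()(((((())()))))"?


Input: "()()()()(((((())()))))"
Tracking depth:
  Position 0 '(': depth becomes 1
  Position 1 ')': depth becomes 0
  Position 2 '(': depth becomes 1
  Position 3 ')': depth becomes 0
  Position 4 '(': depth becomes 1
  Position 5 ')': depth becomes 0
  Position 6 '(': depth becomes 1
  Position 7 ')': depth becomes 0
  Position 8 '(': depth becomes 1
  Position 9 '(': depth becomes 2
  Position 10 '(': depth becomes 3
  Position 11 '(': depth becomes 4
  Position 12 '(': depth becomes 5
  Position 13 '(': depth becomes 6
  Position 14 ')': depth becomes 5
  Position 15 ')': depth becomes 4
  Position 16 '(': depth becomes 5
  Position 17 ')': depth becomes 4
  Position 18 ')': depth becomes 3
  Position 19 ')': depth becomes 2
  Position 20 ')': depth becomes 1
  Position 21 ')': depth becomes 0
Maximum depth reached: 6

6


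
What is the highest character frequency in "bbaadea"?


Input: bbaadea
Character counts:
  'a': 3
  'b': 2
  'd': 1
  'e': 1
Maximum frequency: 3

3


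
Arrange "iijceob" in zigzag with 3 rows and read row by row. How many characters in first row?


Zigzag "iijceob" into 3 rows:
Placing characters:
  'i' => row 0
  'i' => row 1
  'j' => row 2
  'c' => row 1
  'e' => row 0
  'o' => row 1
  'b' => row 2
Rows:
  Row 0: "ie"
  Row 1: "ico"
  Row 2: "jb"
First row length: 2

2


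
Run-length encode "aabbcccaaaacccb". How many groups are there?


Input: aabbcccaaaacccb
Scanning for consecutive runs:
  Group 1: 'a' x 2 (positions 0-1)
  Group 2: 'b' x 2 (positions 2-3)
  Group 3: 'c' x 3 (positions 4-6)
  Group 4: 'a' x 4 (positions 7-10)
  Group 5: 'c' x 3 (positions 11-13)
  Group 6: 'b' x 1 (positions 14-14)
Total groups: 6

6


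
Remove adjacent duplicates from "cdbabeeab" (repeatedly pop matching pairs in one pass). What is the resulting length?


Input: cdbabeeab
Stack-based adjacent duplicate removal:
  Read 'c': push. Stack: c
  Read 'd': push. Stack: cd
  Read 'b': push. Stack: cdb
  Read 'a': push. Stack: cdba
  Read 'b': push. Stack: cdbab
  Read 'e': push. Stack: cdbabe
  Read 'e': matches stack top 'e' => pop. Stack: cdbab
  Read 'a': push. Stack: cdbaba
  Read 'b': push. Stack: cdbabab
Final stack: "cdbabab" (length 7)

7


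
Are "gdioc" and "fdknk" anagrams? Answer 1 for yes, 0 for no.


Strings: "gdioc", "fdknk"
Sorted first:  cdgio
Sorted second: dfkkn
Differ at position 0: 'c' vs 'd' => not anagrams

0


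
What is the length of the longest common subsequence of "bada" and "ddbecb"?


LCS of "bada" and "ddbecb"
DP table:
           d    d    b    e    c    b
      0    0    0    0    0    0    0
  b   0    0    0    1    1    1    1
  a   0    0    0    1    1    1    1
  d   0    1    1    1    1    1    1
  a   0    1    1    1    1    1    1
LCS length = dp[4][6] = 1

1


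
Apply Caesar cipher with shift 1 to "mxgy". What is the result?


Caesar cipher: shift "mxgy" by 1
  'm' (pos 12) + 1 = pos 13 = 'n'
  'x' (pos 23) + 1 = pos 24 = 'y'
  'g' (pos 6) + 1 = pos 7 = 'h'
  'y' (pos 24) + 1 = pos 25 = 'z'
Result: nyhz

nyhz


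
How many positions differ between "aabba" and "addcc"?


Comparing "aabba" and "addcc" position by position:
  Position 0: 'a' vs 'a' => same
  Position 1: 'a' vs 'd' => DIFFER
  Position 2: 'b' vs 'd' => DIFFER
  Position 3: 'b' vs 'c' => DIFFER
  Position 4: 'a' vs 'c' => DIFFER
Positions that differ: 4

4


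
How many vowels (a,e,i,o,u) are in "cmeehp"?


Input: cmeehp
Checking each character:
  'c' at position 0: consonant
  'm' at position 1: consonant
  'e' at position 2: vowel (running total: 1)
  'e' at position 3: vowel (running total: 2)
  'h' at position 4: consonant
  'p' at position 5: consonant
Total vowels: 2

2


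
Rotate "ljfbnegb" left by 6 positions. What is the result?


Input: "ljfbnegb", rotate left by 6
First 6 characters: "ljfbne"
Remaining characters: "gb"
Concatenate remaining + first: "gb" + "ljfbne" = "gbljfbne"

gbljfbne


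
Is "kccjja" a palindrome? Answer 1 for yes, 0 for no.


Input: kccjja
Reversed: ajjcck
  Compare pos 0 ('k') with pos 5 ('a'): MISMATCH
  Compare pos 1 ('c') with pos 4 ('j'): MISMATCH
  Compare pos 2 ('c') with pos 3 ('j'): MISMATCH
Result: not a palindrome

0


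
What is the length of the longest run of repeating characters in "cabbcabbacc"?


Input: "cabbcabbacc"
Scanning for longest run:
  Position 1 ('a'): new char, reset run to 1
  Position 2 ('b'): new char, reset run to 1
  Position 3 ('b'): continues run of 'b', length=2
  Position 4 ('c'): new char, reset run to 1
  Position 5 ('a'): new char, reset run to 1
  Position 6 ('b'): new char, reset run to 1
  Position 7 ('b'): continues run of 'b', length=2
  Position 8 ('a'): new char, reset run to 1
  Position 9 ('c'): new char, reset run to 1
  Position 10 ('c'): continues run of 'c', length=2
Longest run: 'b' with length 2

2


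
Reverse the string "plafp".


Input: plafp
Reading characters right to left:
  Position 4: 'p'
  Position 3: 'f'
  Position 2: 'a'
  Position 1: 'l'
  Position 0: 'p'
Reversed: pfalp

pfalp


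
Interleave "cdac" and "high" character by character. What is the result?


Interleaving "cdac" and "high":
  Position 0: 'c' from first, 'h' from second => "ch"
  Position 1: 'd' from first, 'i' from second => "di"
  Position 2: 'a' from first, 'g' from second => "ag"
  Position 3: 'c' from first, 'h' from second => "ch"
Result: chdiagch

chdiagch


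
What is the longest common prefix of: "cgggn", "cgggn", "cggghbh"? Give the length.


Words: cgggn, cgggn, cggghbh
  Position 0: all 'c' => match
  Position 1: all 'g' => match
  Position 2: all 'g' => match
  Position 3: all 'g' => match
  Position 4: ('n', 'n', 'h') => mismatch, stop
LCP = "cggg" (length 4)

4


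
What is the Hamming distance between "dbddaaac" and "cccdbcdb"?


Comparing "dbddaaac" and "cccdbcdb" position by position:
  Position 0: 'd' vs 'c' => differ
  Position 1: 'b' vs 'c' => differ
  Position 2: 'd' vs 'c' => differ
  Position 3: 'd' vs 'd' => same
  Position 4: 'a' vs 'b' => differ
  Position 5: 'a' vs 'c' => differ
  Position 6: 'a' vs 'd' => differ
  Position 7: 'c' vs 'b' => differ
Total differences (Hamming distance): 7

7


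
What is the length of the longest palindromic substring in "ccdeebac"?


Input: "ccdeebac"
Checking substrings for palindromes:
  [0:2] "cc" (len 2) => palindrome
  [3:5] "ee" (len 2) => palindrome
Longest palindromic substring: "cc" with length 2

2


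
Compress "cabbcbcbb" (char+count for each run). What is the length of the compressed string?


Input: cabbcbcbb
Runs:
  'c' x 1 => "c1"
  'a' x 1 => "a1"
  'b' x 2 => "b2"
  'c' x 1 => "c1"
  'b' x 1 => "b1"
  'c' x 1 => "c1"
  'b' x 2 => "b2"
Compressed: "c1a1b2c1b1c1b2"
Compressed length: 14

14


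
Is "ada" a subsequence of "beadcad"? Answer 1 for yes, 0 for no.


Check if "ada" is a subsequence of "beadcad"
Greedy scan:
  Position 0 ('b'): no match needed
  Position 1 ('e'): no match needed
  Position 2 ('a'): matches sub[0] = 'a'
  Position 3 ('d'): matches sub[1] = 'd'
  Position 4 ('c'): no match needed
  Position 5 ('a'): matches sub[2] = 'a'
  Position 6 ('d'): no match needed
All 3 characters matched => is a subsequence

1


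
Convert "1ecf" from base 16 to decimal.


Input: "1ecf" in base 16
Positional expansion:
  Digit '1' (value 1) x 16^3 = 4096
  Digit 'e' (value 14) x 16^2 = 3584
  Digit 'c' (value 12) x 16^1 = 192
  Digit 'f' (value 15) x 16^0 = 15
Sum = 7887

7887


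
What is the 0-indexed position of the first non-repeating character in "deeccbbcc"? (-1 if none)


Input: deeccbbcc
Character frequencies:
  'b': 2
  'c': 4
  'd': 1
  'e': 2
Scanning left to right for freq == 1:
  Position 0 ('d'): unique! => answer = 0

0


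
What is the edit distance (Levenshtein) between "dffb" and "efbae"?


Computing edit distance: "dffb" -> "efbae"
DP table:
           e    f    b    a    e
      0    1    2    3    4    5
  d   1    1    2    3    4    5
  f   2    2    1    2    3    4
  f   3    3    2    2    3    4
  b   4    4    3    2    3    4
Edit distance = dp[4][5] = 4

4


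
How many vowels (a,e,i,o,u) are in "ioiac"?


Input: ioiac
Checking each character:
  'i' at position 0: vowel (running total: 1)
  'o' at position 1: vowel (running total: 2)
  'i' at position 2: vowel (running total: 3)
  'a' at position 3: vowel (running total: 4)
  'c' at position 4: consonant
Total vowels: 4

4


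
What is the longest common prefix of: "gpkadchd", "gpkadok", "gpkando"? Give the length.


Words: gpkadchd, gpkadok, gpkando
  Position 0: all 'g' => match
  Position 1: all 'p' => match
  Position 2: all 'k' => match
  Position 3: all 'a' => match
  Position 4: ('d', 'd', 'n') => mismatch, stop
LCP = "gpka" (length 4)

4


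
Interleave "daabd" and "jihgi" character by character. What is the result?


Interleaving "daabd" and "jihgi":
  Position 0: 'd' from first, 'j' from second => "dj"
  Position 1: 'a' from first, 'i' from second => "ai"
  Position 2: 'a' from first, 'h' from second => "ah"
  Position 3: 'b' from first, 'g' from second => "bg"
  Position 4: 'd' from first, 'i' from second => "di"
Result: djaiahbgdi

djaiahbgdi


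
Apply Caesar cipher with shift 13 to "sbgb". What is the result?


Caesar cipher: shift "sbgb" by 13
  's' (pos 18) + 13 = pos 5 = 'f'
  'b' (pos 1) + 13 = pos 14 = 'o'
  'g' (pos 6) + 13 = pos 19 = 't'
  'b' (pos 1) + 13 = pos 14 = 'o'
Result: foto

foto


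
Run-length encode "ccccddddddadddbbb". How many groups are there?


Input: ccccddddddadddbbb
Scanning for consecutive runs:
  Group 1: 'c' x 4 (positions 0-3)
  Group 2: 'd' x 6 (positions 4-9)
  Group 3: 'a' x 1 (positions 10-10)
  Group 4: 'd' x 3 (positions 11-13)
  Group 5: 'b' x 3 (positions 14-16)
Total groups: 5

5


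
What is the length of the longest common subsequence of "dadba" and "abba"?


LCS of "dadba" and "abba"
DP table:
           a    b    b    a
      0    0    0    0    0
  d   0    0    0    0    0
  a   0    1    1    1    1
  d   0    1    1    1    1
  b   0    1    2    2    2
  a   0    1    2    2    3
LCS length = dp[5][4] = 3

3


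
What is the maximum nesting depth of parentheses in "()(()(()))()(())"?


Input: "()(()(()))()(())"
Tracking depth:
  Position 0 '(': depth becomes 1
  Position 1 ')': depth becomes 0
  Position 2 '(': depth becomes 1
  Position 3 '(': depth becomes 2
  Position 4 ')': depth becomes 1
  Position 5 '(': depth becomes 2
  Position 6 '(': depth becomes 3
  Position 7 ')': depth becomes 2
  Position 8 ')': depth becomes 1
  Position 9 ')': depth becomes 0
  Position 10 '(': depth becomes 1
  Position 11 ')': depth becomes 0
  Position 12 '(': depth becomes 1
  Position 13 '(': depth becomes 2
  Position 14 ')': depth becomes 1
  Position 15 ')': depth becomes 0
Maximum depth reached: 3

3


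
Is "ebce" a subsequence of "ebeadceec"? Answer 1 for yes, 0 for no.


Check if "ebce" is a subsequence of "ebeadceec"
Greedy scan:
  Position 0 ('e'): matches sub[0] = 'e'
  Position 1 ('b'): matches sub[1] = 'b'
  Position 2 ('e'): no match needed
  Position 3 ('a'): no match needed
  Position 4 ('d'): no match needed
  Position 5 ('c'): matches sub[2] = 'c'
  Position 6 ('e'): matches sub[3] = 'e'
  Position 7 ('e'): no match needed
  Position 8 ('c'): no match needed
All 4 characters matched => is a subsequence

1


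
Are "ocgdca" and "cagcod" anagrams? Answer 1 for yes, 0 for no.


Strings: "ocgdca", "cagcod"
Sorted first:  accdgo
Sorted second: accdgo
Sorted forms match => anagrams

1


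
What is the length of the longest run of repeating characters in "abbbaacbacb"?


Input: "abbbaacbacb"
Scanning for longest run:
  Position 1 ('b'): new char, reset run to 1
  Position 2 ('b'): continues run of 'b', length=2
  Position 3 ('b'): continues run of 'b', length=3
  Position 4 ('a'): new char, reset run to 1
  Position 5 ('a'): continues run of 'a', length=2
  Position 6 ('c'): new char, reset run to 1
  Position 7 ('b'): new char, reset run to 1
  Position 8 ('a'): new char, reset run to 1
  Position 9 ('c'): new char, reset run to 1
  Position 10 ('b'): new char, reset run to 1
Longest run: 'b' with length 3

3


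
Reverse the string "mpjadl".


Input: mpjadl
Reading characters right to left:
  Position 5: 'l'
  Position 4: 'd'
  Position 3: 'a'
  Position 2: 'j'
  Position 1: 'p'
  Position 0: 'm'
Reversed: ldajpm

ldajpm


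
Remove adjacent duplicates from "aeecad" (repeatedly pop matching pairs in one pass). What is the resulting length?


Input: aeecad
Stack-based adjacent duplicate removal:
  Read 'a': push. Stack: a
  Read 'e': push. Stack: ae
  Read 'e': matches stack top 'e' => pop. Stack: a
  Read 'c': push. Stack: ac
  Read 'a': push. Stack: aca
  Read 'd': push. Stack: acad
Final stack: "acad" (length 4)

4


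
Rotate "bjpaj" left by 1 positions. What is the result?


Input: "bjpaj", rotate left by 1
First 1 characters: "b"
Remaining characters: "jpaj"
Concatenate remaining + first: "jpaj" + "b" = "jpajb"

jpajb


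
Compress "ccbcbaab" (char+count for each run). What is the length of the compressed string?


Input: ccbcbaab
Runs:
  'c' x 2 => "c2"
  'b' x 1 => "b1"
  'c' x 1 => "c1"
  'b' x 1 => "b1"
  'a' x 2 => "a2"
  'b' x 1 => "b1"
Compressed: "c2b1c1b1a2b1"
Compressed length: 12

12


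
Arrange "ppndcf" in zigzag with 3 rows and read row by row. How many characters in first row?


Zigzag "ppndcf" into 3 rows:
Placing characters:
  'p' => row 0
  'p' => row 1
  'n' => row 2
  'd' => row 1
  'c' => row 0
  'f' => row 1
Rows:
  Row 0: "pc"
  Row 1: "pdf"
  Row 2: "n"
First row length: 2

2


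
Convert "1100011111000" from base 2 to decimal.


Input: "1100011111000" in base 2
Positional expansion:
  Digit '1' (value 1) x 2^12 = 4096
  Digit '1' (value 1) x 2^11 = 2048
  Digit '0' (value 0) x 2^10 = 0
  Digit '0' (value 0) x 2^9 = 0
  Digit '0' (value 0) x 2^8 = 0
  Digit '1' (value 1) x 2^7 = 128
  Digit '1' (value 1) x 2^6 = 64
  Digit '1' (value 1) x 2^5 = 32
  Digit '1' (value 1) x 2^4 = 16
  Digit '1' (value 1) x 2^3 = 8
  Digit '0' (value 0) x 2^2 = 0
  Digit '0' (value 0) x 2^1 = 0
  Digit '0' (value 0) x 2^0 = 0
Sum = 6392

6392


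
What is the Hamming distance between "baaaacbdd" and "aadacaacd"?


Comparing "baaaacbdd" and "aadacaacd" position by position:
  Position 0: 'b' vs 'a' => differ
  Position 1: 'a' vs 'a' => same
  Position 2: 'a' vs 'd' => differ
  Position 3: 'a' vs 'a' => same
  Position 4: 'a' vs 'c' => differ
  Position 5: 'c' vs 'a' => differ
  Position 6: 'b' vs 'a' => differ
  Position 7: 'd' vs 'c' => differ
  Position 8: 'd' vs 'd' => same
Total differences (Hamming distance): 6

6


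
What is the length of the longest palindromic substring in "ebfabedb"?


Input: "ebfabedb"
Checking substrings for palindromes:
  No multi-char palindromic substrings found
Longest palindromic substring: "e" with length 1

1


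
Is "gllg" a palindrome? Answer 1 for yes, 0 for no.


Input: gllg
Reversed: gllg
  Compare pos 0 ('g') with pos 3 ('g'): match
  Compare pos 1 ('l') with pos 2 ('l'): match
Result: palindrome

1


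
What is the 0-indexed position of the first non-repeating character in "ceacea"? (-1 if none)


Input: ceacea
Character frequencies:
  'a': 2
  'c': 2
  'e': 2
Scanning left to right for freq == 1:
  Position 0 ('c'): freq=2, skip
  Position 1 ('e'): freq=2, skip
  Position 2 ('a'): freq=2, skip
  Position 3 ('c'): freq=2, skip
  Position 4 ('e'): freq=2, skip
  Position 5 ('a'): freq=2, skip
  No unique character found => answer = -1

-1


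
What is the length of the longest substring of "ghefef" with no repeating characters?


Input: "ghefef"
Sliding window (track last position of each char):
  Position 0 ('g'): window [0,0] length 1 -- new best
  Position 1 ('h'): window [0,1] length 2 -- new best
  Position 2 ('e'): window [0,2] length 3 -- new best
  Position 3 ('f'): window [0,3] length 4 -- new best
  Position 4 ('e'): repeat (last at 2), move window start to 3
  Position 4 ('e'): window [3,4] length 2
  Position 5 ('f'): repeat (last at 3), move window start to 4
  Position 5 ('f'): window [4,5] length 2
Longest substring with no repeats: "ghef" with length 4

4


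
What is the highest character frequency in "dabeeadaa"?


Input: dabeeadaa
Character counts:
  'a': 4
  'b': 1
  'd': 2
  'e': 2
Maximum frequency: 4

4


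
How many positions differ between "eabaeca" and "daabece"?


Comparing "eabaeca" and "daabece" position by position:
  Position 0: 'e' vs 'd' => DIFFER
  Position 1: 'a' vs 'a' => same
  Position 2: 'b' vs 'a' => DIFFER
  Position 3: 'a' vs 'b' => DIFFER
  Position 4: 'e' vs 'e' => same
  Position 5: 'c' vs 'c' => same
  Position 6: 'a' vs 'e' => DIFFER
Positions that differ: 4

4


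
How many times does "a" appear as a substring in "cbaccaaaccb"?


Searching for "a" in "cbaccaaaccb"
Scanning each position:
  Position 0: "c" => no
  Position 1: "b" => no
  Position 2: "a" => MATCH
  Position 3: "c" => no
  Position 4: "c" => no
  Position 5: "a" => MATCH
  Position 6: "a" => MATCH
  Position 7: "a" => MATCH
  Position 8: "c" => no
  Position 9: "c" => no
  Position 10: "b" => no
Total occurrences: 4

4


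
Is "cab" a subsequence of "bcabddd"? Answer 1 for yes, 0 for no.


Check if "cab" is a subsequence of "bcabddd"
Greedy scan:
  Position 0 ('b'): no match needed
  Position 1 ('c'): matches sub[0] = 'c'
  Position 2 ('a'): matches sub[1] = 'a'
  Position 3 ('b'): matches sub[2] = 'b'
  Position 4 ('d'): no match needed
  Position 5 ('d'): no match needed
  Position 6 ('d'): no match needed
All 3 characters matched => is a subsequence

1


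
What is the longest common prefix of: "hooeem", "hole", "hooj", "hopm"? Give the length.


Words: hooeem, hole, hooj, hopm
  Position 0: all 'h' => match
  Position 1: all 'o' => match
  Position 2: ('o', 'l', 'o', 'p') => mismatch, stop
LCP = "ho" (length 2)

2


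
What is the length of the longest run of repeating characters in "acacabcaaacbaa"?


Input: "acacabcaaacbaa"
Scanning for longest run:
  Position 1 ('c'): new char, reset run to 1
  Position 2 ('a'): new char, reset run to 1
  Position 3 ('c'): new char, reset run to 1
  Position 4 ('a'): new char, reset run to 1
  Position 5 ('b'): new char, reset run to 1
  Position 6 ('c'): new char, reset run to 1
  Position 7 ('a'): new char, reset run to 1
  Position 8 ('a'): continues run of 'a', length=2
  Position 9 ('a'): continues run of 'a', length=3
  Position 10 ('c'): new char, reset run to 1
  Position 11 ('b'): new char, reset run to 1
  Position 12 ('a'): new char, reset run to 1
  Position 13 ('a'): continues run of 'a', length=2
Longest run: 'a' with length 3

3


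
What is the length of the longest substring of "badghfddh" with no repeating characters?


Input: "badghfddh"
Sliding window (track last position of each char):
  Position 0 ('b'): window [0,0] length 1 -- new best
  Position 1 ('a'): window [0,1] length 2 -- new best
  Position 2 ('d'): window [0,2] length 3 -- new best
  Position 3 ('g'): window [0,3] length 4 -- new best
  Position 4 ('h'): window [0,4] length 5 -- new best
  Position 5 ('f'): window [0,5] length 6 -- new best
  Position 6 ('d'): repeat (last at 2), move window start to 3
  Position 6 ('d'): window [3,6] length 4
  Position 7 ('d'): repeat (last at 6), move window start to 7
  Position 7 ('d'): window [7,7] length 1
  Position 8 ('h'): window [7,8] length 2
Longest substring with no repeats: "badghf" with length 6

6


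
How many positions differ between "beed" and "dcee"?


Comparing "beed" and "dcee" position by position:
  Position 0: 'b' vs 'd' => DIFFER
  Position 1: 'e' vs 'c' => DIFFER
  Position 2: 'e' vs 'e' => same
  Position 3: 'd' vs 'e' => DIFFER
Positions that differ: 3

3


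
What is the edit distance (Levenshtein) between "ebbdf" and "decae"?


Computing edit distance: "ebbdf" -> "decae"
DP table:
           d    e    c    a    e
      0    1    2    3    4    5
  e   1    1    1    2    3    4
  b   2    2    2    2    3    4
  b   3    3    3    3    3    4
  d   4    3    4    4    4    4
  f   5    4    4    5    5    5
Edit distance = dp[5][5] = 5

5


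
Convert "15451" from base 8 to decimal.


Input: "15451" in base 8
Positional expansion:
  Digit '1' (value 1) x 8^4 = 4096
  Digit '5' (value 5) x 8^3 = 2560
  Digit '4' (value 4) x 8^2 = 256
  Digit '5' (value 5) x 8^1 = 40
  Digit '1' (value 1) x 8^0 = 1
Sum = 6953

6953


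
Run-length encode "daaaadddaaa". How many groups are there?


Input: daaaadddaaa
Scanning for consecutive runs:
  Group 1: 'd' x 1 (positions 0-0)
  Group 2: 'a' x 4 (positions 1-4)
  Group 3: 'd' x 3 (positions 5-7)
  Group 4: 'a' x 3 (positions 8-10)
Total groups: 4

4


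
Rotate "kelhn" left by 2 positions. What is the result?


Input: "kelhn", rotate left by 2
First 2 characters: "ke"
Remaining characters: "lhn"
Concatenate remaining + first: "lhn" + "ke" = "lhnke"

lhnke


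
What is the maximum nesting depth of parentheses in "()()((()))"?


Input: "()()((()))"
Tracking depth:
  Position 0 '(': depth becomes 1
  Position 1 ')': depth becomes 0
  Position 2 '(': depth becomes 1
  Position 3 ')': depth becomes 0
  Position 4 '(': depth becomes 1
  Position 5 '(': depth becomes 2
  Position 6 '(': depth becomes 3
  Position 7 ')': depth becomes 2
  Position 8 ')': depth becomes 1
  Position 9 ')': depth becomes 0
Maximum depth reached: 3

3


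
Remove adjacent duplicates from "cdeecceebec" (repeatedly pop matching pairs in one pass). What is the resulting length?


Input: cdeecceebec
Stack-based adjacent duplicate removal:
  Read 'c': push. Stack: c
  Read 'd': push. Stack: cd
  Read 'e': push. Stack: cde
  Read 'e': matches stack top 'e' => pop. Stack: cd
  Read 'c': push. Stack: cdc
  Read 'c': matches stack top 'c' => pop. Stack: cd
  Read 'e': push. Stack: cde
  Read 'e': matches stack top 'e' => pop. Stack: cd
  Read 'b': push. Stack: cdb
  Read 'e': push. Stack: cdbe
  Read 'c': push. Stack: cdbec
Final stack: "cdbec" (length 5)

5


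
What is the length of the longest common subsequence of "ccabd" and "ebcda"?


LCS of "ccabd" and "ebcda"
DP table:
           e    b    c    d    a
      0    0    0    0    0    0
  c   0    0    0    1    1    1
  c   0    0    0    1    1    1
  a   0    0    0    1    1    2
  b   0    0    1    1    1    2
  d   0    0    1    1    2    2
LCS length = dp[5][5] = 2

2


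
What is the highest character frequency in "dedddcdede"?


Input: dedddcdede
Character counts:
  'c': 1
  'd': 6
  'e': 3
Maximum frequency: 6

6


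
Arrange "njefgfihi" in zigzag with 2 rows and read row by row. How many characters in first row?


Zigzag "njefgfihi" into 2 rows:
Placing characters:
  'n' => row 0
  'j' => row 1
  'e' => row 0
  'f' => row 1
  'g' => row 0
  'f' => row 1
  'i' => row 0
  'h' => row 1
  'i' => row 0
Rows:
  Row 0: "negii"
  Row 1: "jffh"
First row length: 5

5


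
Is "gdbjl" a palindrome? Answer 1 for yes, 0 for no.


Input: gdbjl
Reversed: ljbdg
  Compare pos 0 ('g') with pos 4 ('l'): MISMATCH
  Compare pos 1 ('d') with pos 3 ('j'): MISMATCH
Result: not a palindrome

0


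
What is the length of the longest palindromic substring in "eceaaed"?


Input: "eceaaed"
Checking substrings for palindromes:
  [2:6] "eaae" (len 4) => palindrome
  [0:3] "ece" (len 3) => palindrome
  [3:5] "aa" (len 2) => palindrome
Longest palindromic substring: "eaae" with length 4

4


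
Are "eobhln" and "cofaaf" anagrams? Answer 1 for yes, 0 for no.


Strings: "eobhln", "cofaaf"
Sorted first:  behlno
Sorted second: aacffo
Differ at position 0: 'b' vs 'a' => not anagrams

0


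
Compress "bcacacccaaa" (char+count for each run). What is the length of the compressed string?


Input: bcacacccaaa
Runs:
  'b' x 1 => "b1"
  'c' x 1 => "c1"
  'a' x 1 => "a1"
  'c' x 1 => "c1"
  'a' x 1 => "a1"
  'c' x 3 => "c3"
  'a' x 3 => "a3"
Compressed: "b1c1a1c1a1c3a3"
Compressed length: 14

14


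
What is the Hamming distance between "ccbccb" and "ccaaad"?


Comparing "ccbccb" and "ccaaad" position by position:
  Position 0: 'c' vs 'c' => same
  Position 1: 'c' vs 'c' => same
  Position 2: 'b' vs 'a' => differ
  Position 3: 'c' vs 'a' => differ
  Position 4: 'c' vs 'a' => differ
  Position 5: 'b' vs 'd' => differ
Total differences (Hamming distance): 4

4


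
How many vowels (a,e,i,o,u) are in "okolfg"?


Input: okolfg
Checking each character:
  'o' at position 0: vowel (running total: 1)
  'k' at position 1: consonant
  'o' at position 2: vowel (running total: 2)
  'l' at position 3: consonant
  'f' at position 4: consonant
  'g' at position 5: consonant
Total vowels: 2

2


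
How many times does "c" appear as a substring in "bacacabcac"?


Searching for "c" in "bacacabcac"
Scanning each position:
  Position 0: "b" => no
  Position 1: "a" => no
  Position 2: "c" => MATCH
  Position 3: "a" => no
  Position 4: "c" => MATCH
  Position 5: "a" => no
  Position 6: "b" => no
  Position 7: "c" => MATCH
  Position 8: "a" => no
  Position 9: "c" => MATCH
Total occurrences: 4

4


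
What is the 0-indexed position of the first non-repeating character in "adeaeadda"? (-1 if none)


Input: adeaeadda
Character frequencies:
  'a': 4
  'd': 3
  'e': 2
Scanning left to right for freq == 1:
  Position 0 ('a'): freq=4, skip
  Position 1 ('d'): freq=3, skip
  Position 2 ('e'): freq=2, skip
  Position 3 ('a'): freq=4, skip
  Position 4 ('e'): freq=2, skip
  Position 5 ('a'): freq=4, skip
  Position 6 ('d'): freq=3, skip
  Position 7 ('d'): freq=3, skip
  Position 8 ('a'): freq=4, skip
  No unique character found => answer = -1

-1


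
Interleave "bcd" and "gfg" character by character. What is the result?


Interleaving "bcd" and "gfg":
  Position 0: 'b' from first, 'g' from second => "bg"
  Position 1: 'c' from first, 'f' from second => "cf"
  Position 2: 'd' from first, 'g' from second => "dg"
Result: bgcfdg

bgcfdg


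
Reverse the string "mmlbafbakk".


Input: mmlbafbakk
Reading characters right to left:
  Position 9: 'k'
  Position 8: 'k'
  Position 7: 'a'
  Position 6: 'b'
  Position 5: 'f'
  Position 4: 'a'
  Position 3: 'b'
  Position 2: 'l'
  Position 1: 'm'
  Position 0: 'm'
Reversed: kkabfablmm

kkabfablmm


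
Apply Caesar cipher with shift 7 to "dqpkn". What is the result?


Caesar cipher: shift "dqpkn" by 7
  'd' (pos 3) + 7 = pos 10 = 'k'
  'q' (pos 16) + 7 = pos 23 = 'x'
  'p' (pos 15) + 7 = pos 22 = 'w'
  'k' (pos 10) + 7 = pos 17 = 'r'
  'n' (pos 13) + 7 = pos 20 = 'u'
Result: kxwru

kxwru


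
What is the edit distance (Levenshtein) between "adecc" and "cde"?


Computing edit distance: "adecc" -> "cde"
DP table:
           c    d    e
      0    1    2    3
  a   1    1    2    3
  d   2    2    1    2
  e   3    3    2    1
  c   4    3    3    2
  c   5    4    4    3
Edit distance = dp[5][3] = 3

3


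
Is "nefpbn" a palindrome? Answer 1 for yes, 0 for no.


Input: nefpbn
Reversed: nbpfen
  Compare pos 0 ('n') with pos 5 ('n'): match
  Compare pos 1 ('e') with pos 4 ('b'): MISMATCH
  Compare pos 2 ('f') with pos 3 ('p'): MISMATCH
Result: not a palindrome

0


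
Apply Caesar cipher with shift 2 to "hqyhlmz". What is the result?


Caesar cipher: shift "hqyhlmz" by 2
  'h' (pos 7) + 2 = pos 9 = 'j'
  'q' (pos 16) + 2 = pos 18 = 's'
  'y' (pos 24) + 2 = pos 0 = 'a'
  'h' (pos 7) + 2 = pos 9 = 'j'
  'l' (pos 11) + 2 = pos 13 = 'n'
  'm' (pos 12) + 2 = pos 14 = 'o'
  'z' (pos 25) + 2 = pos 1 = 'b'
Result: jsajnob

jsajnob


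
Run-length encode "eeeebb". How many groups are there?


Input: eeeebb
Scanning for consecutive runs:
  Group 1: 'e' x 4 (positions 0-3)
  Group 2: 'b' x 2 (positions 4-5)
Total groups: 2

2


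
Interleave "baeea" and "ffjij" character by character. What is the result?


Interleaving "baeea" and "ffjij":
  Position 0: 'b' from first, 'f' from second => "bf"
  Position 1: 'a' from first, 'f' from second => "af"
  Position 2: 'e' from first, 'j' from second => "ej"
  Position 3: 'e' from first, 'i' from second => "ei"
  Position 4: 'a' from first, 'j' from second => "aj"
Result: bfafejeiaj

bfafejeiaj


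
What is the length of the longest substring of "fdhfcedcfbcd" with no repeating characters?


Input: "fdhfcedcfbcd"
Sliding window (track last position of each char):
  Position 0 ('f'): window [0,0] length 1 -- new best
  Position 1 ('d'): window [0,1] length 2 -- new best
  Position 2 ('h'): window [0,2] length 3 -- new best
  Position 3 ('f'): repeat (last at 0), move window start to 1
  Position 3 ('f'): window [1,3] length 3
  Position 4 ('c'): window [1,4] length 4 -- new best
  Position 5 ('e'): window [1,5] length 5 -- new best
  Position 6 ('d'): repeat (last at 1), move window start to 2
  Position 6 ('d'): window [2,6] length 5
  Position 7 ('c'): repeat (last at 4), move window start to 5
  Position 7 ('c'): window [5,7] length 3
  Position 8 ('f'): window [5,8] length 4
  Position 9 ('b'): window [5,9] length 5
  Position 10 ('c'): repeat (last at 7), move window start to 8
  Position 10 ('c'): window [8,10] length 3
  Position 11 ('d'): window [8,11] length 4
Longest substring with no repeats: "dhfce" with length 5

5


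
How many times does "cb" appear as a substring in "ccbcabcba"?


Searching for "cb" in "ccbcabcba"
Scanning each position:
  Position 0: "cc" => no
  Position 1: "cb" => MATCH
  Position 2: "bc" => no
  Position 3: "ca" => no
  Position 4: "ab" => no
  Position 5: "bc" => no
  Position 6: "cb" => MATCH
  Position 7: "ba" => no
Total occurrences: 2

2


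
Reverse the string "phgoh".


Input: phgoh
Reading characters right to left:
  Position 4: 'h'
  Position 3: 'o'
  Position 2: 'g'
  Position 1: 'h'
  Position 0: 'p'
Reversed: hoghp

hoghp


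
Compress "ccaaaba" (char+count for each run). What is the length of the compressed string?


Input: ccaaaba
Runs:
  'c' x 2 => "c2"
  'a' x 3 => "a3"
  'b' x 1 => "b1"
  'a' x 1 => "a1"
Compressed: "c2a3b1a1"
Compressed length: 8

8


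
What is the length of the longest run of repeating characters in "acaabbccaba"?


Input: "acaabbccaba"
Scanning for longest run:
  Position 1 ('c'): new char, reset run to 1
  Position 2 ('a'): new char, reset run to 1
  Position 3 ('a'): continues run of 'a', length=2
  Position 4 ('b'): new char, reset run to 1
  Position 5 ('b'): continues run of 'b', length=2
  Position 6 ('c'): new char, reset run to 1
  Position 7 ('c'): continues run of 'c', length=2
  Position 8 ('a'): new char, reset run to 1
  Position 9 ('b'): new char, reset run to 1
  Position 10 ('a'): new char, reset run to 1
Longest run: 'a' with length 2

2


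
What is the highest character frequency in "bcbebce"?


Input: bcbebce
Character counts:
  'b': 3
  'c': 2
  'e': 2
Maximum frequency: 3

3


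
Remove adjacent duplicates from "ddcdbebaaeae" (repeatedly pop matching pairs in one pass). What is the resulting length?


Input: ddcdbebaaeae
Stack-based adjacent duplicate removal:
  Read 'd': push. Stack: d
  Read 'd': matches stack top 'd' => pop. Stack: (empty)
  Read 'c': push. Stack: c
  Read 'd': push. Stack: cd
  Read 'b': push. Stack: cdb
  Read 'e': push. Stack: cdbe
  Read 'b': push. Stack: cdbeb
  Read 'a': push. Stack: cdbeba
  Read 'a': matches stack top 'a' => pop. Stack: cdbeb
  Read 'e': push. Stack: cdbebe
  Read 'a': push. Stack: cdbebea
  Read 'e': push. Stack: cdbebeae
Final stack: "cdbebeae" (length 8)

8


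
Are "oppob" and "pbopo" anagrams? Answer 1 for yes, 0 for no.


Strings: "oppob", "pbopo"
Sorted first:  boopp
Sorted second: boopp
Sorted forms match => anagrams

1


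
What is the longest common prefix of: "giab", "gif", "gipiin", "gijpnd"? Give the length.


Words: giab, gif, gipiin, gijpnd
  Position 0: all 'g' => match
  Position 1: all 'i' => match
  Position 2: ('a', 'f', 'p', 'j') => mismatch, stop
LCP = "gi" (length 2)

2


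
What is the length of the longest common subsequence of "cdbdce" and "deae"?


LCS of "cdbdce" and "deae"
DP table:
           d    e    a    e
      0    0    0    0    0
  c   0    0    0    0    0
  d   0    1    1    1    1
  b   0    1    1    1    1
  d   0    1    1    1    1
  c   0    1    1    1    1
  e   0    1    2    2    2
LCS length = dp[6][4] = 2

2


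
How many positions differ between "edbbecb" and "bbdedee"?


Comparing "edbbecb" and "bbdedee" position by position:
  Position 0: 'e' vs 'b' => DIFFER
  Position 1: 'd' vs 'b' => DIFFER
  Position 2: 'b' vs 'd' => DIFFER
  Position 3: 'b' vs 'e' => DIFFER
  Position 4: 'e' vs 'd' => DIFFER
  Position 5: 'c' vs 'e' => DIFFER
  Position 6: 'b' vs 'e' => DIFFER
Positions that differ: 7

7


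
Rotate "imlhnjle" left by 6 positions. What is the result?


Input: "imlhnjle", rotate left by 6
First 6 characters: "imlhnj"
Remaining characters: "le"
Concatenate remaining + first: "le" + "imlhnj" = "leimlhnj"

leimlhnj


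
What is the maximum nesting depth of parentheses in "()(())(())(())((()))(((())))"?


Input: "()(())(())(())((()))(((())))"
Tracking depth:
  Position 0 '(': depth becomes 1
  Position 1 ')': depth becomes 0
  Position 2 '(': depth becomes 1
  Position 3 '(': depth becomes 2
  Position 4 ')': depth becomes 1
  Position 5 ')': depth becomes 0
  Position 6 '(': depth becomes 1
  Position 7 '(': depth becomes 2
  Position 8 ')': depth becomes 1
  Position 9 ')': depth becomes 0
  Position 10 '(': depth becomes 1
  Position 11 '(': depth becomes 2
  Position 12 ')': depth becomes 1
  Position 13 ')': depth becomes 0
  Position 14 '(': depth becomes 1
  Position 15 '(': depth becomes 2
  Position 16 '(': depth becomes 3
  Position 17 ')': depth becomes 2
  Position 18 ')': depth becomes 1
  Position 19 ')': depth becomes 0
  Position 20 '(': depth becomes 1
  Position 21 '(': depth becomes 2
  Position 22 '(': depth becomes 3
  Position 23 '(': depth becomes 4
  Position 24 ')': depth becomes 3
  Position 25 ')': depth becomes 2
  Position 26 ')': depth becomes 1
  Position 27 ')': depth becomes 0
Maximum depth reached: 4

4


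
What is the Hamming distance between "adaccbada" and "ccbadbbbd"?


Comparing "adaccbada" and "ccbadbbbd" position by position:
  Position 0: 'a' vs 'c' => differ
  Position 1: 'd' vs 'c' => differ
  Position 2: 'a' vs 'b' => differ
  Position 3: 'c' vs 'a' => differ
  Position 4: 'c' vs 'd' => differ
  Position 5: 'b' vs 'b' => same
  Position 6: 'a' vs 'b' => differ
  Position 7: 'd' vs 'b' => differ
  Position 8: 'a' vs 'd' => differ
Total differences (Hamming distance): 8

8


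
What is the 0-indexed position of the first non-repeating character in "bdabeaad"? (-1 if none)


Input: bdabeaad
Character frequencies:
  'a': 3
  'b': 2
  'd': 2
  'e': 1
Scanning left to right for freq == 1:
  Position 0 ('b'): freq=2, skip
  Position 1 ('d'): freq=2, skip
  Position 2 ('a'): freq=3, skip
  Position 3 ('b'): freq=2, skip
  Position 4 ('e'): unique! => answer = 4

4


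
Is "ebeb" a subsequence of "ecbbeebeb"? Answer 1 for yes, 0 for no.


Check if "ebeb" is a subsequence of "ecbbeebeb"
Greedy scan:
  Position 0 ('e'): matches sub[0] = 'e'
  Position 1 ('c'): no match needed
  Position 2 ('b'): matches sub[1] = 'b'
  Position 3 ('b'): no match needed
  Position 4 ('e'): matches sub[2] = 'e'
  Position 5 ('e'): no match needed
  Position 6 ('b'): matches sub[3] = 'b'
  Position 7 ('e'): no match needed
  Position 8 ('b'): no match needed
All 4 characters matched => is a subsequence

1


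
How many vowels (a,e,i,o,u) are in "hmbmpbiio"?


Input: hmbmpbiio
Checking each character:
  'h' at position 0: consonant
  'm' at position 1: consonant
  'b' at position 2: consonant
  'm' at position 3: consonant
  'p' at position 4: consonant
  'b' at position 5: consonant
  'i' at position 6: vowel (running total: 1)
  'i' at position 7: vowel (running total: 2)
  'o' at position 8: vowel (running total: 3)
Total vowels: 3

3


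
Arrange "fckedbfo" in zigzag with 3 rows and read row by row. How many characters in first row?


Zigzag "fckedbfo" into 3 rows:
Placing characters:
  'f' => row 0
  'c' => row 1
  'k' => row 2
  'e' => row 1
  'd' => row 0
  'b' => row 1
  'f' => row 2
  'o' => row 1
Rows:
  Row 0: "fd"
  Row 1: "cebo"
  Row 2: "kf"
First row length: 2

2


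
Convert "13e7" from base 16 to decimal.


Input: "13e7" in base 16
Positional expansion:
  Digit '1' (value 1) x 16^3 = 4096
  Digit '3' (value 3) x 16^2 = 768
  Digit 'e' (value 14) x 16^1 = 224
  Digit '7' (value 7) x 16^0 = 7
Sum = 5095

5095


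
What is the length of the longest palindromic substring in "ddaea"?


Input: "ddaea"
Checking substrings for palindromes:
  [2:5] "aea" (len 3) => palindrome
  [0:2] "dd" (len 2) => palindrome
Longest palindromic substring: "aea" with length 3

3


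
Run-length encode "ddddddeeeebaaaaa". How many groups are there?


Input: ddddddeeeebaaaaa
Scanning for consecutive runs:
  Group 1: 'd' x 6 (positions 0-5)
  Group 2: 'e' x 4 (positions 6-9)
  Group 3: 'b' x 1 (positions 10-10)
  Group 4: 'a' x 5 (positions 11-15)
Total groups: 4

4


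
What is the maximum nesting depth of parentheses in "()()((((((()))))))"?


Input: "()()((((((()))))))"
Tracking depth:
  Position 0 '(': depth becomes 1
  Position 1 ')': depth becomes 0
  Position 2 '(': depth becomes 1
  Position 3 ')': depth becomes 0
  Position 4 '(': depth becomes 1
  Position 5 '(': depth becomes 2
  Position 6 '(': depth becomes 3
  Position 7 '(': depth becomes 4
  Position 8 '(': depth becomes 5
  Position 9 '(': depth becomes 6
  Position 10 '(': depth becomes 7
  Position 11 ')': depth becomes 6
  Position 12 ')': depth becomes 5
  Position 13 ')': depth becomes 4
  Position 14 ')': depth becomes 3
  Position 15 ')': depth becomes 2
  Position 16 ')': depth becomes 1
  Position 17 ')': depth becomes 0
Maximum depth reached: 7

7


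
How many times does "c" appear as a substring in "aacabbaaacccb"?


Searching for "c" in "aacabbaaacccb"
Scanning each position:
  Position 0: "a" => no
  Position 1: "a" => no
  Position 2: "c" => MATCH
  Position 3: "a" => no
  Position 4: "b" => no
  Position 5: "b" => no
  Position 6: "a" => no
  Position 7: "a" => no
  Position 8: "a" => no
  Position 9: "c" => MATCH
  Position 10: "c" => MATCH
  Position 11: "c" => MATCH
  Position 12: "b" => no
Total occurrences: 4

4
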